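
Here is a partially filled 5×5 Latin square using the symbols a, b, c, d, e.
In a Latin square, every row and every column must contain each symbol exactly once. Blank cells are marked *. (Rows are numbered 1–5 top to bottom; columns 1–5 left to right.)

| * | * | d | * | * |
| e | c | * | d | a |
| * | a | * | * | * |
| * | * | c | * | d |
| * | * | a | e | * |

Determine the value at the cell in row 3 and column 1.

d

Row 2, column 3: row 2 has {a, c, d, e} and column 3 has {a, c, d}, leaving only b.
Row 3, column 3: row 3 has {a} and column 3 has {a, b, c, d}, leaving only e.
Row 3, column 1 is narrowed to {b, c, d}.
If it were b, then row 3, column 5 would be left with no valid symbol.
If it were c, then row 3, column 5 would be left with no valid symbol.
So row 3, column 1 must be d.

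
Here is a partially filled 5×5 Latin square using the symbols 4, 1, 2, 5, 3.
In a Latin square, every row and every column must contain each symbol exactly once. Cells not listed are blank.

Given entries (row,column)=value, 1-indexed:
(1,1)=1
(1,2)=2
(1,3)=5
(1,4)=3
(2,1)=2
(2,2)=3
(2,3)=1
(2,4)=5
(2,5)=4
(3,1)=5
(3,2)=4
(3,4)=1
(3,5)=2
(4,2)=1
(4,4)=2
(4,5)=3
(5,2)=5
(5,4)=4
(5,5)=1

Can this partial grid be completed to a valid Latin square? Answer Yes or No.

No

Row 1, column 5: row 1 together with column 5 already contain {4, 1, 2, 5, 3} — every symbol — so nothing can go there. The grid has no valid completion.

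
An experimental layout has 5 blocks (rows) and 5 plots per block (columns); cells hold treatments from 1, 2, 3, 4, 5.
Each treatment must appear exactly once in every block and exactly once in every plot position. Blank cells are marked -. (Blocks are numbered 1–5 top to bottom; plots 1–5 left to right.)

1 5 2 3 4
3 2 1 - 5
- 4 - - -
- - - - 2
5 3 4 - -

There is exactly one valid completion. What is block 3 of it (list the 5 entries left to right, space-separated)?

2 4 5 1 3

Block 3, plot 1: block 3 has {4} and plot 1 has {1, 3, 5}, leaving only 2.
Block 2, plot 4: block 2 has {1, 2, 3, 5} and plot 4 has {3}, leaving only 4.
Block 4, plot 1: block 4 has {2} and plot 1 has {1, 2, 3, 5}, leaving only 4.
Block 4, plot 2: block 4 has {2, 4} and plot 2 has {2, 3, 4, 5}, leaving only 1.
Block 4, plot 4: block 4 has {1, 2, 4} and plot 4 has {3, 4}, leaving only 5.
Block 3, plot 4: block 3 has {2, 4} and plot 4 has {3, 4, 5}, leaving only 1.
Block 3, plot 5: block 3 has {1, 2, 4} and plot 5 has {2, 4, 5}, leaving only 3.
Block 3, plot 3: block 3 has {1, 2, 3, 4} and plot 3 has {1, 2, 4}, leaving only 5.
So block 3 reads: 2 4 5 1 3.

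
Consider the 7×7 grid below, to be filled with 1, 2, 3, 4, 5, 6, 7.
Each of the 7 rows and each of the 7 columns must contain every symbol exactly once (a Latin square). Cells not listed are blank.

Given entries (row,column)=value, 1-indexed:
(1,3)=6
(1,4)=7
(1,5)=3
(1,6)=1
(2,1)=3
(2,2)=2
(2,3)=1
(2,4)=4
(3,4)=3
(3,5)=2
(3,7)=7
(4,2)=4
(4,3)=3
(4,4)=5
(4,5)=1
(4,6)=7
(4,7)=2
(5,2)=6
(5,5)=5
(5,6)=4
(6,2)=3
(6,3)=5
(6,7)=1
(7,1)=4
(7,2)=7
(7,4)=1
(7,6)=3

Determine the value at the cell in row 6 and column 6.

Row 1, column 2: row 1 has {1, 3, 6, 7} and column 2 has {2, 3, 4, 6, 7}, leaving only 5.
Row 1, column 1: row 1 has {1, 3, 5, 6, 7} and column 1 has {3, 4}, leaving only 2.
Row 1, column 7: row 1 has {1, 2, 3, 5, 6, 7} and column 7 has {1, 2, 7}, leaving only 4.
Row 3, column 2: row 3 has {2, 3, 7} and column 2 has {2, 3, 4, 5, 6, 7}, leaving only 1.
Row 3, column 3: row 3 has {1, 2, 3, 7} and column 3 has {1, 3, 5, 6}, leaving only 4.
Row 4, column 1: row 4 has {1, 2, 3, 4, 5, 7} and column 1 has {2, 3, 4}, leaving only 6.
Row 3, column 1: row 3 has {1, 2, 3, 4, 7} and column 1 has {2, 3, 4, 6}, leaving only 5.
Row 3, column 6: row 3 has {1, 2, 3, 4, 5, 7} and column 6 has {1, 3, 4, 7}, leaving only 6.
Row 6 already has {1, 3, 5} and column 6 already has {1, 3, 4, 6, 7}, so row 6, column 6 must be 2.

2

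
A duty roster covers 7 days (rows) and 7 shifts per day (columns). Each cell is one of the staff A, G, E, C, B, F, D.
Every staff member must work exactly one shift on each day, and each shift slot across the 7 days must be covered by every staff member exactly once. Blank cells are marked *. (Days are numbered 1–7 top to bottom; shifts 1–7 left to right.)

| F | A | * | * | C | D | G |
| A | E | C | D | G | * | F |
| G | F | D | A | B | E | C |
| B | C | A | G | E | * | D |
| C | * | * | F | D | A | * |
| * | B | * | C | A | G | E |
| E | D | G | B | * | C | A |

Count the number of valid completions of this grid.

Day 1, shift 3: eliminating its day and shift leaves {E, B}.
Day 1, shift 4: eliminating its day and shift leaves {E}.
Day 2, shift 6: eliminating its day and shift leaves {B}.
Day 4, shift 6: eliminating its day and shift leaves {F}.
Day 5, shift 2: eliminating its day and shift leaves {G}.
Day 5, shift 3: eliminating its day and shift leaves {E, B}.
Day 5, shift 7: eliminating its day and shift leaves {B}.
Day 6, shift 1: eliminating its day and shift leaves {D}.
Day 6, shift 3: eliminating its day and shift leaves {F}.
Day 7, shift 5: eliminating its day and shift leaves {F}.
Only one assignment across all blanks avoids any day or shift repeat, giving 1 completion.

1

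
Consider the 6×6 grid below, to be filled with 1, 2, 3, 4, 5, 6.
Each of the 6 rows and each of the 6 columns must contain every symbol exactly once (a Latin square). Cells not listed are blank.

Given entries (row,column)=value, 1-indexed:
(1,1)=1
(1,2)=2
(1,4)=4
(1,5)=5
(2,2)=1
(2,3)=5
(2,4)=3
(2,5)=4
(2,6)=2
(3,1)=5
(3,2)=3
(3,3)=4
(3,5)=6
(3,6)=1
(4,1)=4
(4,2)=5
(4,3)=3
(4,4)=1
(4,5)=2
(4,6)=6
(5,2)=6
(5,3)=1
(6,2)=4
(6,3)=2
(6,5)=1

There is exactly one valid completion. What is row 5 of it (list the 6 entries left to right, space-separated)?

2 6 1 5 3 4

Row 5, column 5: row 5 has {1, 6} and column 5 has {1, 2, 4, 5, 6}, leaving only 3.
Row 5, column 1: row 5 has {1, 3, 6} and column 1 has {1, 4, 5}, leaving only 2.
Row 5, column 4: row 5 has {1, 2, 3, 6} and column 4 has {1, 3, 4}, leaving only 5.
Row 5, column 6: row 5 has {1, 2, 3, 5, 6} and column 6 has {1, 2, 6}, leaving only 4.
So row 5 reads: 2 6 1 5 3 4.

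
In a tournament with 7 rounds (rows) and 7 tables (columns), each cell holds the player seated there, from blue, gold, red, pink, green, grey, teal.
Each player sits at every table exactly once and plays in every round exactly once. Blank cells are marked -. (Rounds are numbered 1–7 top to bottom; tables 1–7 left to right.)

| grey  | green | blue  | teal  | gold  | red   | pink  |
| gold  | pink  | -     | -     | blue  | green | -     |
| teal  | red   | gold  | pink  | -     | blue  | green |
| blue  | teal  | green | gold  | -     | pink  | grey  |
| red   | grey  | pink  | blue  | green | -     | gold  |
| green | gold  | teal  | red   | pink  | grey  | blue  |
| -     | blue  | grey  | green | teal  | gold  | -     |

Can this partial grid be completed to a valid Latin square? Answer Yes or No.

Yes

No round or table among the givens repeats a symbol, and propagating forced cells runs into no contradiction.
One valid completion exists (for instance, grey green blue teal gold red pink / gold pink red grey blue green teal / teal red gold pink grey blue green / blue teal green gold red pink grey / red grey pink blue green teal gold / green gold teal red pink grey blue / pink blue grey green teal gold red).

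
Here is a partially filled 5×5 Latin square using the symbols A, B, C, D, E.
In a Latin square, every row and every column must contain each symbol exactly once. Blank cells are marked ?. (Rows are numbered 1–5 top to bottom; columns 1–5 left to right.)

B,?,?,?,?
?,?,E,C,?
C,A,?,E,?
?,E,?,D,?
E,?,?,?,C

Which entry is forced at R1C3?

Row 1, column 4: row 1 has {B} and column 4 has {C, D, E}, leaving only A.
Row 4, column 1: row 4 has {D, E} and column 1 has {B, C, E}, leaving only A.
Row 2, column 1: row 2 has {C, E} and column 1 has {A, B, C, E}, leaving only D.
Row 2, column 2: row 2 has {C, D, E} and column 2 has {A, E}, leaving only B.
Row 2, column 5: row 2 has {B, C, D, E} and column 5 has {C}, leaving only A.
Row 4, column 5: row 4 has {A, D, E} and column 5 has {A, C}, leaving only B.
Row 3, column 5: row 3 has {A, C, E} and column 5 has {A, B, C}, leaving only D.
Row 1, column 5: row 1 has {A, B} and column 5 has {A, B, C, D}, leaving only E.
Row 3, column 3: row 3 has {A, C, D, E} and column 3 has {E}, leaving only B.
Row 4, column 3: row 4 has {A, B, D, E} and column 3 has {B, E}, leaving only C.
Row 1 already has {A, B, E} and column 3 already has {B, C, E}, so row 1, column 3 must be D.

D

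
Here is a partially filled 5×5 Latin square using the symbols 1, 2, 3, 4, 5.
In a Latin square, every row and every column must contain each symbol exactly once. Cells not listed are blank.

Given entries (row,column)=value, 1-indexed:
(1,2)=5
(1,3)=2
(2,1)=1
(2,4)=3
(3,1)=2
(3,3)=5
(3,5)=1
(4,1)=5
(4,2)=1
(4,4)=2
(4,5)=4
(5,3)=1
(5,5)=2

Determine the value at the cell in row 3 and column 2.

Row 1, column 5: row 1 has {2, 5} and column 5 has {1, 2, 4}, leaving only 3.
Row 1, column 1: row 1 has {2, 3, 5} and column 1 has {1, 2, 5}, leaving only 4.
Row 1, column 4: row 1 has {2, 3, 4, 5} and column 4 has {2, 3}, leaving only 1.
Row 2, column 3: row 2 has {1, 3} and column 3 has {1, 2, 5}, leaving only 4.
Row 2, column 2: row 2 has {1, 3, 4} and column 2 has {1, 5}, leaving only 2.
Row 2, column 5: row 2 has {1, 2, 3, 4} and column 5 has {1, 2, 3, 4}, leaving only 5.
Row 3, column 4: row 3 has {1, 2, 5} and column 4 has {1, 2, 3}, leaving only 4.
Row 3 already has {1, 2, 4, 5} and column 2 already has {1, 2, 5}, so row 3, column 2 must be 3.

3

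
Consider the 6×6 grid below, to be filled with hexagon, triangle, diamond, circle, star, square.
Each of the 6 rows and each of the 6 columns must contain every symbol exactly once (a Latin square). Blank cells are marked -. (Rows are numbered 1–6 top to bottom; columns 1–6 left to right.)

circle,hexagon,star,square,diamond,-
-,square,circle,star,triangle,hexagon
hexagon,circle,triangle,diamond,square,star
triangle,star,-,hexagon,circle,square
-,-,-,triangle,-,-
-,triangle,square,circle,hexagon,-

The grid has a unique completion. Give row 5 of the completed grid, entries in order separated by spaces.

Row 5, column 2: row 5 has {triangle} and column 2 has {hexagon, triangle, circle, star, square}, leaving only diamond.
Row 5, column 3: row 5 has {triangle, diamond} and column 3 has {triangle, circle, star, square}, leaving only hexagon.
Row 5, column 5: row 5 has {hexagon, triangle, diamond} and column 5 has {hexagon, triangle, diamond, circle, square}, leaving only star.
Row 5, column 1: row 5 has {hexagon, triangle, diamond, star} and column 1 has {hexagon, triangle, circle}, leaving only square.
Row 5, column 6: row 5 has {hexagon, triangle, diamond, star, square} and column 6 has {hexagon, star, square}, leaving only circle.
So row 5 reads: square diamond hexagon triangle star circle.

square diamond hexagon triangle star circle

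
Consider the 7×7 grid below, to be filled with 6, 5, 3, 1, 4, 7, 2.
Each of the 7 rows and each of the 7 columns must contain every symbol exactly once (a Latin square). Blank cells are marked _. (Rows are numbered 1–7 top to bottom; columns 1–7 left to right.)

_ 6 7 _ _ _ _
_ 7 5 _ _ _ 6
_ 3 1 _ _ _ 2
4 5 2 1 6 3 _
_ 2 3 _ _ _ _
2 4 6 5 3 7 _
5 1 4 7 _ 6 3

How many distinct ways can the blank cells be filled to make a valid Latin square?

7

Row 1, column 1: eliminating its row and column leaves {3, 1}.
Row 1, column 4: eliminating its row and column leaves {3, 4, 2}.
Row 1, column 5: eliminating its row and column leaves {5, 1, 4, 2}.
Row 1, column 6: eliminating its row and column leaves {5, 1, 4, 2}.
Row 1, column 7: eliminating its row and column leaves {5, 1, 4}.
Row 2, column 1: eliminating its row and column leaves {3, 1}.
Row 2, column 4: eliminating its row and column leaves {3, 4, 2}.
Row 2, column 5: eliminating its row and column leaves {1, 4, 2}.
Row 2, column 6: eliminating its row and column leaves {1, 4, 2}.
Row 3, column 1: eliminating its row and column leaves {6, 7}.
Row 3, column 4: eliminating its row and column leaves {6, 4}.
Row 3, column 5: eliminating its row and column leaves {5, 4, 7}.
Row 3, column 6: eliminating its row and column leaves {5, 4}.
Row 4, column 7: eliminating its row and column leaves {7}.
Row 5, column 1: eliminating its row and column leaves {6, 1, 7}.
Row 5, column 4: eliminating its row and column leaves {6, 4}.
Row 5, column 5: eliminating its row and column leaves {5, 1, 4, 7}.
Row 5, column 6: eliminating its row and column leaves {5, 1, 4}.
Row 5, column 7: eliminating its row and column leaves {5, 1, 4, 7}.
Row 6, column 7: eliminating its row and column leaves {1}.
Row 7, column 5: eliminating its row and column leaves {2}.
Enumerating the assignments across these blanks that avoid any row or column repeat gives 7 completions.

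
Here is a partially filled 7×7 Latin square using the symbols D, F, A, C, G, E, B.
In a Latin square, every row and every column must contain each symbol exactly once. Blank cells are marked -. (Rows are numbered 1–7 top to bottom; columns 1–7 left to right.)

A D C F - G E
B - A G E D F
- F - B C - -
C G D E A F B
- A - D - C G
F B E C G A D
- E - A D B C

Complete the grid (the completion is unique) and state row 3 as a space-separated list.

D F G B C E A

Row 3, column 3: row 3 has {F, C, B} and column 3 has {D, A, C, E}, leaving only G.
Row 3, column 6: row 3 has {F, C, G, B} and column 6 has {D, F, A, C, G, B}, leaving only E.
Row 3, column 1: row 3 has {F, C, G, E, B} and column 1 has {F, A, C, B}, leaving only D.
Row 3, column 7: row 3 has {D, F, C, G, E, B} and column 7 has {D, F, C, G, E, B}, leaving only A.
So row 3 reads: D F G B C E A.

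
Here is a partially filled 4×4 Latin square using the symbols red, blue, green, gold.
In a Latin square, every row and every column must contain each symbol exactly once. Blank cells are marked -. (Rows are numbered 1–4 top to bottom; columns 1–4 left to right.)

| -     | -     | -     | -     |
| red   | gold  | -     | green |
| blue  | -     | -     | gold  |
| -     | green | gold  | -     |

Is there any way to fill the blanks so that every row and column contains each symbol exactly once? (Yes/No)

Row 4, column 1: row 4 together with column 1 already contain {red, blue, green, gold} — every symbol — so nothing can go there. The grid has no valid completion.

No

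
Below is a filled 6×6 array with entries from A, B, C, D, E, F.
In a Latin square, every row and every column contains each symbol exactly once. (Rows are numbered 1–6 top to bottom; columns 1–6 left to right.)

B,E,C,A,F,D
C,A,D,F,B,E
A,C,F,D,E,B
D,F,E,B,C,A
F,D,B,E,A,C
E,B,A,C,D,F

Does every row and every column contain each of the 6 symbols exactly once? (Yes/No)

Yes

Each row is a permutation of the 6 symbols, and so is each column.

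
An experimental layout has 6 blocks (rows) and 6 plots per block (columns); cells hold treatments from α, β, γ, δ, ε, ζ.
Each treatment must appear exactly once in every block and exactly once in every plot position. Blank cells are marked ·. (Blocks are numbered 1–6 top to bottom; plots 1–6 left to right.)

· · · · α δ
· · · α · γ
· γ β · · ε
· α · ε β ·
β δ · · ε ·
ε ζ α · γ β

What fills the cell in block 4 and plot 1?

γ

Block 4, plot 6: block 4 has {α, β, ε} and plot 6 has {β, γ, δ, ε}, leaving only ζ.
Block 5, plot 6: block 5 has {β, δ, ε} and plot 6 has {β, γ, δ, ε, ζ}, leaving only α.
Block 6, plot 4: block 6 has {α, β, γ, ε, ζ} and plot 4 has {α, ε}, leaving only δ.
Block 3, plot 4: block 3 has {β, γ, ε} and plot 4 has {α, δ, ε}, leaving only ζ.
Block 3, plot 5: block 3 has {β, γ, ε, ζ} and plot 5 has {α, β, γ, ε}, leaving only δ.
Block 2, plot 5: block 2 has {α, γ} and plot 5 has {α, β, γ, δ, ε}, leaving only ζ.
Block 2, plot 1: block 2 has {α, γ, ζ} and plot 1 has {β, ε}, leaving only δ.
Block 4 already has {α, β, ε, ζ} and plot 1 already has {β, δ, ε}, so block 4, plot 1 must be γ.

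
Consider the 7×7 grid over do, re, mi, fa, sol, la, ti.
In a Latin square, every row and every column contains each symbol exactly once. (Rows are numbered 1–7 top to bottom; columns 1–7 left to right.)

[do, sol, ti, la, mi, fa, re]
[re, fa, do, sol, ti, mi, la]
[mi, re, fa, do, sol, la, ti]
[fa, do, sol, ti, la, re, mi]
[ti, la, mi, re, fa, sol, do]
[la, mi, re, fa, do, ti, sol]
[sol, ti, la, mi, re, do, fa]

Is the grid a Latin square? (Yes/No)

Yes

Each row is a permutation of the 7 symbols, and so is each column.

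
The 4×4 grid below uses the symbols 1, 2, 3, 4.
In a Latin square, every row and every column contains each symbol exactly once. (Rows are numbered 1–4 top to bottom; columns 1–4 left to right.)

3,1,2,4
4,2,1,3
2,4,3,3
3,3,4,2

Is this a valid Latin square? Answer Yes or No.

No

Row 4 contains 3 twice (at columns 1 and 2); row 3 is also not a permutation.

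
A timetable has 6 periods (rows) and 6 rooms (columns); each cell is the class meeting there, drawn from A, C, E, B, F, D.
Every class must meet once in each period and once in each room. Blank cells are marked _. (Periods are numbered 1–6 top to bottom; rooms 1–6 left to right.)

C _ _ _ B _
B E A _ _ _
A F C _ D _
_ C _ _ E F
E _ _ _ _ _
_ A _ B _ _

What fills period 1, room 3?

E

Period 1, room 2: period 1 has {C, B} and room 2 has {A, C, E, F}, leaving only D.
Period 3, room 4: period 3 has {A, C, F, D} and room 4 has {B}, leaving only E.
Period 3, room 6: period 3 has {A, C, E, F, D} and room 6 has {F}, leaving only B.
Period 4, room 1: period 4 has {C, E, F} and room 1 has {A, C, E, B}, leaving only D.
Period 4, room 3: period 4 has {C, E, F, D} and room 3 has {A, C}, leaving only B.
Period 4, room 4: period 4 has {C, E, B, F, D} and room 4 has {E, B}, leaving only A.
Period 1, room 4: period 1 has {C, B, D} and room 4 has {A, E, B}, leaving only F.
Period 1 already has {C, B, F, D} and room 3 already has {A, C, B}, so period 1, room 3 must be E.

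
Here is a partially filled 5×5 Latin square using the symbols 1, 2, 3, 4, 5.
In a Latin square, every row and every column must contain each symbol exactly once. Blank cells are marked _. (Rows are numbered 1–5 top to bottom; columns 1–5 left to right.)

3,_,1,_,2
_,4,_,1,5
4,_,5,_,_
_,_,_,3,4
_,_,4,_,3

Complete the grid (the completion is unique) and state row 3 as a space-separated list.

Row 3, column 4: row 3 has {4, 5} and column 4 has {1, 3}, leaving only 2.
Row 3, column 5: row 3 has {2, 4, 5} and column 5 has {2, 3, 4, 5}, leaving only 1.
Row 3, column 2: row 3 has {1, 2, 4, 5} and column 2 has {4}, leaving only 3.
So row 3 reads: 4 3 5 2 1.

4 3 5 2 1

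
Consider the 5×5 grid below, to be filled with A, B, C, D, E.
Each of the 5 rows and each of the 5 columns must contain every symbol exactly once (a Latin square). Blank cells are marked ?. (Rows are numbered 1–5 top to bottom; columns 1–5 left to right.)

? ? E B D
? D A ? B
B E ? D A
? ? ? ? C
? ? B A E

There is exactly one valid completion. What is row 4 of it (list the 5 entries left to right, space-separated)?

Row 4, column 3: row 4 has {C} and column 3 has {A, B, E}, leaving only D.
Row 4, column 4: row 4 has {C, D} and column 4 has {A, B, D}, leaving only E.
Row 4, column 1: row 4 has {C, D, E} and column 1 has {B}, leaving only A.
Row 4, column 2: row 4 has {A, C, D, E} and column 2 has {D, E}, leaving only B.
So row 4 reads: A B D E C.

A B D E C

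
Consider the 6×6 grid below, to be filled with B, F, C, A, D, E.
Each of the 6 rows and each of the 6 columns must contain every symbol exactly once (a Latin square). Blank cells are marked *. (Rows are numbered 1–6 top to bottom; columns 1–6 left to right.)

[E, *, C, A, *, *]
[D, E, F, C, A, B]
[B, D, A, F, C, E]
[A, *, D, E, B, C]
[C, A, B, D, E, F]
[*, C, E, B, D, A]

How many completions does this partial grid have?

Row 1, column 2: eliminating its row and column leaves {B, F}.
Row 1, column 5: eliminating its row and column leaves {F}.
Row 1, column 6: eliminating its row and column leaves {D}.
Row 4, column 2: eliminating its row and column leaves {F}.
Row 6, column 1: eliminating its row and column leaves {F}.
Only one assignment across all blanks avoids any row or column repeat, giving 1 completion.

1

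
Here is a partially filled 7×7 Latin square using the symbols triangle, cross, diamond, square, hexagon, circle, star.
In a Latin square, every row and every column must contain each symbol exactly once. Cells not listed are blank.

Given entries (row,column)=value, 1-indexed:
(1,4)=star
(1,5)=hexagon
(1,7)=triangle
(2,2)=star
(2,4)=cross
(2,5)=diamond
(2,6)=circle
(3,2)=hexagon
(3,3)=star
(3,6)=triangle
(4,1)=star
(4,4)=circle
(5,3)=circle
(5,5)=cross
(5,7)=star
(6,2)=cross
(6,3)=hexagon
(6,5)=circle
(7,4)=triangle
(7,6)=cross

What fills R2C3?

triangle

Row 3, column 5: row 3 has {triangle, hexagon, star} and column 5 has {cross, diamond, hexagon, circle}, leaving only square.
Row 3, column 4: row 3 has {triangle, square, hexagon, star} and column 4 has {triangle, cross, circle, star}, leaving only diamond.
Row 4, column 5: row 4 has {circle, star} and column 5 has {cross, diamond, square, hexagon, circle}, leaving only triangle.
Row 6, column 4: row 6 has {cross, hexagon, circle} and column 4 has {triangle, cross, diamond, circle, star}, leaving only square.
Row 5, column 4: row 5 has {cross, circle, star} and column 4 has {triangle, cross, diamond, square, circle, star}, leaving only hexagon.
Row 6, column 7: row 6 has {cross, square, hexagon, circle} and column 7 has {triangle, star}, leaving only diamond.
Row 6, column 1: row 6 has {cross, diamond, square, hexagon, circle} and column 1 has {star}, leaving only triangle.
Row 6, column 6: row 6 has {triangle, cross, diamond, square, hexagon, circle} and column 6 has {triangle, cross, circle}, leaving only star.
Row 7, column 5: row 7 has {triangle, cross} and column 5 has {triangle, cross, diamond, square, hexagon, circle}, leaving only star.
Row 2, column 3 is narrowed to {triangle, square}.
If it were square, then row 2, column 7 would be left with no valid symbol.
So row 2, column 3 must be triangle.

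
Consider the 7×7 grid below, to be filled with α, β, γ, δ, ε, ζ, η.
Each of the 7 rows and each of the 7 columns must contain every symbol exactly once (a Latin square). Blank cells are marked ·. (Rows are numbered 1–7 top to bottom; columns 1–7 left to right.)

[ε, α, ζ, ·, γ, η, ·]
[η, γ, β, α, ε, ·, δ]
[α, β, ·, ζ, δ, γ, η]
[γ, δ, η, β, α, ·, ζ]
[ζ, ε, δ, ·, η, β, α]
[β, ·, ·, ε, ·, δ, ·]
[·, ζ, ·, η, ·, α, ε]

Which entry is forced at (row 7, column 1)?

Row 7 already has {α, ε, ζ, η} and column 1 already has {α, β, γ, ε, ζ, η}, so row 7, column 1 must be δ.

δ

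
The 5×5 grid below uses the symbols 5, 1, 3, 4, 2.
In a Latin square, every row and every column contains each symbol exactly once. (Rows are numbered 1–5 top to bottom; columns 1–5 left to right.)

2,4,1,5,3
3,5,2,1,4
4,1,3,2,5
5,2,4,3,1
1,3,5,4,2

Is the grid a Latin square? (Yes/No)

Each row is a permutation of the 5 symbols, and so is each column.

Yes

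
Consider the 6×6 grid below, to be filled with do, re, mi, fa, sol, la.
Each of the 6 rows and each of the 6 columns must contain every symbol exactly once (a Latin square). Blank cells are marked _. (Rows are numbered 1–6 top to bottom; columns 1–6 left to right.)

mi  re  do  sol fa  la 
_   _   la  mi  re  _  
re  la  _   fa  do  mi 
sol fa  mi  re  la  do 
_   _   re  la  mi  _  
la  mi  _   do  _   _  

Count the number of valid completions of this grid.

Row 2, column 1: eliminating its row and column leaves {do, fa}.
Row 2, column 2: eliminating its row and column leaves {do, sol}.
Row 2, column 6: eliminating its row and column leaves {fa, sol}.
Row 3, column 3: eliminating its row and column leaves {sol}.
Row 5, column 1: eliminating its row and column leaves {do, fa}.
Row 5, column 2: eliminating its row and column leaves {do, sol}.
Row 5, column 6: eliminating its row and column leaves {fa, sol}.
Row 6, column 3: eliminating its row and column leaves {fa, sol}.
Row 6, column 5: eliminating its row and column leaves {sol}.
Row 6, column 6: eliminating its row and column leaves {re, fa, sol}.
Enumerating the assignments across these blanks that avoid any row or column repeat gives 2 completions.

2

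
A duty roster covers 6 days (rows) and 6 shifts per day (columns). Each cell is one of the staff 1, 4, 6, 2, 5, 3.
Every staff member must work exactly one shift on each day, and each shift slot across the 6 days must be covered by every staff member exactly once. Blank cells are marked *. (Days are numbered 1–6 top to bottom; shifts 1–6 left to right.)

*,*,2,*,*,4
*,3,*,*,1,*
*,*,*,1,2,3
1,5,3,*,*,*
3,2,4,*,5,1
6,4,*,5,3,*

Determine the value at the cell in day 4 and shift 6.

Day 1, shift 1: day 1 has {4, 2} and shift 1 has {1, 6, 3}, leaving only 5.
Day 1, shift 5: day 1 has {4, 2, 5} and shift 5 has {1, 2, 5, 3}, leaving only 6.
Day 1, shift 2: day 1 has {4, 6, 2, 5} and shift 2 has {4, 2, 5, 3}, leaving only 1.
Day 1, shift 4: day 1 has {1, 4, 6, 2, 5} and shift 4 has {1, 5}, leaving only 3.
Day 3, shift 1: day 3 has {1, 2, 3} and shift 1 has {1, 6, 5, 3}, leaving only 4.
Day 2, shift 1: day 2 has {1, 3} and shift 1 has {1, 4, 6, 5, 3}, leaving only 2.
Day 3, shift 2: day 3 has {1, 4, 2, 3} and shift 2 has {1, 4, 2, 5, 3}, leaving only 6.
Day 3, shift 3: day 3 has {1, 4, 6, 2, 3} and shift 3 has {4, 2, 3}, leaving only 5.
Day 2, shift 3: day 2 has {1, 2, 3} and shift 3 has {4, 2, 5, 3}, leaving only 6.
Day 2, shift 4: day 2 has {1, 6, 2, 3} and shift 4 has {1, 5, 3}, leaving only 4.
Day 2, shift 6: day 2 has {1, 4, 6, 2, 3} and shift 6 has {1, 4, 3}, leaving only 5.
Day 4, shift 5: day 4 has {1, 5, 3} and shift 5 has {1, 6, 2, 5, 3}, leaving only 4.
Day 5, shift 4: day 5 has {1, 4, 2, 5, 3} and shift 4 has {1, 4, 5, 3}, leaving only 6.
Day 4, shift 4: day 4 has {1, 4, 5, 3} and shift 4 has {1, 4, 6, 5, 3}, leaving only 2.
Day 4 already has {1, 4, 2, 5, 3} and shift 6 already has {1, 4, 5, 3}, so day 4, shift 6 must be 6.

6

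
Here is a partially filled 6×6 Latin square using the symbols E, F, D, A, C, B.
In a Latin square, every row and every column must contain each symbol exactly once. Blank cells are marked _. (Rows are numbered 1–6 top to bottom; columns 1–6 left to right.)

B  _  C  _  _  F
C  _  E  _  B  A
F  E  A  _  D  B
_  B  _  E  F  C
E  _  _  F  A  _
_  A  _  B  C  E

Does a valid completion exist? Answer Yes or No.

No row or column among the givens repeats a symbol, and propagating forced cells runs into no contradiction.
One valid completion exists (for instance, B D C A E F / C F E D B A / F E A C D B / A B D E F C / E C B F A D / D A F B C E).

Yes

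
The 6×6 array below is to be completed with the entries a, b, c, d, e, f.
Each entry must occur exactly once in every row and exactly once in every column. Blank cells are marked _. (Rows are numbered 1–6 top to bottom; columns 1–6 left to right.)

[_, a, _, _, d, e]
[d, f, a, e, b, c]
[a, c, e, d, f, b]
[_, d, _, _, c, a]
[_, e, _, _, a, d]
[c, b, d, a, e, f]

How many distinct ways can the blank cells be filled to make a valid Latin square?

4

Row 1, column 1: eliminating its row and column leaves {b, f}.
Row 1, column 3: eliminating its row and column leaves {b, c, f}.
Row 1, column 4: eliminating its row and column leaves {b, c, f}.
Row 4, column 1: eliminating its row and column leaves {b, e, f}.
Row 4, column 3: eliminating its row and column leaves {b, f}.
Row 4, column 4: eliminating its row and column leaves {b, f}.
Row 5, column 1: eliminating its row and column leaves {b, f}.
Row 5, column 3: eliminating its row and column leaves {b, c, f}.
Row 5, column 4: eliminating its row and column leaves {b, c, f}.
Enumerating the assignments across these blanks that avoid any row or column repeat gives 4 completions.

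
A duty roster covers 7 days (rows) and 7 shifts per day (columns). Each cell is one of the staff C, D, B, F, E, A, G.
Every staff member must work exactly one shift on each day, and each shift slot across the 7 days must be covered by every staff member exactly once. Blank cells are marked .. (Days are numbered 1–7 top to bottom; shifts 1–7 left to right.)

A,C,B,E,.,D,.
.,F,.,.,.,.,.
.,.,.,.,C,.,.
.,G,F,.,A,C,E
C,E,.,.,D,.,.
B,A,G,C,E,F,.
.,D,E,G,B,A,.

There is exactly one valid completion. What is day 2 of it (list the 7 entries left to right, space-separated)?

Day 2, shift 5: day 2 has {F} and shift 5 has {C, D, B, E, A}, leaving only G.
Day 1, shift 5: day 1 has {C, D, B, E, A} and shift 5 has {C, D, B, E, A, G}, leaving only F.
Day 1, shift 7: day 1 has {C, D, B, F, E, A} and shift 7 has {E}, leaving only G.
Day 3, shift 2: day 3 has {C} and shift 2 has {C, D, F, E, A, G}, leaving only B.
Day 4, shift 1: day 4 has {C, F, E, A, G} and shift 1 has {C, B, A}, leaving only D.
Day 2, shift 1: day 2 has {F, G} and shift 1 has {C, D, B, A}, leaving only E.
Day 2, shift 6: day 2 has {F, E, G} and shift 6 has {C, D, F, A}, leaving only B.
Day 4, shift 4: day 4 has {C, D, F, E, A, G} and shift 4 has {C, E, G}, leaving only B.
Day 5, shift 3: day 5 has {C, D, E} and shift 3 has {B, F, E, G}, leaving only A.
Day 3, shift 3: day 3 has {C, B} and shift 3 has {B, F, E, A, G}, leaving only D.
Day 2, shift 3: day 2 has {B, F, E, G} and shift 3 has {D, B, F, E, A, G}, leaving only C.
Day 5, shift 4: day 5 has {C, D, E, A} and shift 4 has {C, B, E, G}, leaving only F.
Day 3, shift 4: day 3 has {C, D, B} and shift 4 has {C, B, F, E, G}, leaving only A.
Day 2, shift 4: day 2 has {C, B, F, E, G} and shift 4 has {C, B, F, E, A, G}, leaving only D.
Day 2, shift 7: day 2 has {C, D, B, F, E, G} and shift 7 has {E, G}, leaving only A.
So day 2 reads: E F C D G B A.

E F C D G B A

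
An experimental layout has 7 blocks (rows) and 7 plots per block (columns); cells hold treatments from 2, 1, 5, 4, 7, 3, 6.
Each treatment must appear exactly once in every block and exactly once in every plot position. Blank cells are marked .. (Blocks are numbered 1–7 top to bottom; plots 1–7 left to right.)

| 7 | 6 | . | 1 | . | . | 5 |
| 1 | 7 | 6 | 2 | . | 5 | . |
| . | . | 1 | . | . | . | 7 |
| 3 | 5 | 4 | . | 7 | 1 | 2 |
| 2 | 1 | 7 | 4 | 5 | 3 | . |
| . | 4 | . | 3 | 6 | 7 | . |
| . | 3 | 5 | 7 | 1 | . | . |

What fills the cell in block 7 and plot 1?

Block 3, plot 2: block 3 has {1, 7} and plot 2 has {1, 5, 4, 7, 3, 6}, leaving only 2.
Block 4, plot 4: block 4 has {2, 1, 5, 4, 7, 3} and plot 4 has {2, 1, 4, 7, 3}, leaving only 6.
Block 3, plot 4: block 3 has {2, 1, 7} and plot 4 has {2, 1, 4, 7, 3, 6}, leaving only 5.
Block 5, plot 7: block 5 has {2, 1, 5, 4, 7, 3} and plot 7 has {2, 5, 7}, leaving only 6.
Block 6, plot 1: block 6 has {4, 7, 3, 6} and plot 1 has {2, 1, 7, 3}, leaving only 5.
Block 6, plot 3: block 6 has {5, 4, 7, 3, 6} and plot 3 has {1, 5, 4, 7, 6}, leaving only 2.
Block 1, plot 3: block 1 has {1, 5, 7, 6} and plot 3 has {2, 1, 5, 4, 7, 6}, leaving only 3.
Block 6, plot 7: block 6 has {2, 5, 4, 7, 3, 6} and plot 7 has {2, 5, 7, 6}, leaving only 1.
Block 7, plot 7: block 7 has {1, 5, 7, 3} and plot 7 has {2, 1, 5, 7, 6}, leaving only 4.
Block 7 already has {1, 5, 4, 7, 3} and plot 1 already has {2, 1, 5, 7, 3}, so block 7, plot 1 must be 6.

6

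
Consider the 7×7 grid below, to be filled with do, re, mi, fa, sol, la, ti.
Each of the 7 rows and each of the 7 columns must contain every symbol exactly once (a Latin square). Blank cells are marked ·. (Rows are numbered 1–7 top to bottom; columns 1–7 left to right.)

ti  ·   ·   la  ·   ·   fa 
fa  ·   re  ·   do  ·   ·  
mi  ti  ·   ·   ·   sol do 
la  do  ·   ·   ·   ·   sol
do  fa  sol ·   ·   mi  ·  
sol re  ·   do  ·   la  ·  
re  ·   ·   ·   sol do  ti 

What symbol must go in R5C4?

ti

Row 1, column 6: row 1 has {fa, la, ti} and column 6 has {do, mi, sol, la}, leaving only re.
Row 1, column 5: row 1 has {re, fa, la, ti} and column 5 has {do, sol}, leaving only mi.
Row 1, column 2: row 1 has {re, mi, fa, la, ti} and column 2 has {do, re, fa, ti}, leaving only sol.
Row 1, column 3: row 1 has {re, mi, fa, sol, la, ti} and column 3 has {re, sol}, leaving only do.
Row 2, column 6: row 2 has {do, re, fa} and column 6 has {do, re, mi, sol, la}, leaving only ti.
Row 4, column 6: row 4 has {do, sol, la} and column 6 has {do, re, mi, sol, la, ti}, leaving only fa.
Row 6, column 7: row 6 has {do, re, sol, la} and column 7 has {do, fa, sol, ti}, leaving only mi.
Row 2, column 7: row 2 has {do, re, fa, ti} and column 7 has {do, mi, fa, sol, ti}, leaving only la.
Row 2, column 2: row 2 has {do, re, fa, la, ti} and column 2 has {do, re, fa, sol, ti}, leaving only mi.
Row 2, column 4: row 2 has {do, re, mi, fa, la, ti} and column 4 has {do, la}, leaving only sol.
Row 5, column 7: row 5 has {do, mi, fa, sol} and column 7 has {do, mi, fa, sol, la, ti}, leaving only re.
Row 5 already has {do, re, mi, fa, sol} and column 4 already has {do, sol, la}, so row 5, column 4 must be ti.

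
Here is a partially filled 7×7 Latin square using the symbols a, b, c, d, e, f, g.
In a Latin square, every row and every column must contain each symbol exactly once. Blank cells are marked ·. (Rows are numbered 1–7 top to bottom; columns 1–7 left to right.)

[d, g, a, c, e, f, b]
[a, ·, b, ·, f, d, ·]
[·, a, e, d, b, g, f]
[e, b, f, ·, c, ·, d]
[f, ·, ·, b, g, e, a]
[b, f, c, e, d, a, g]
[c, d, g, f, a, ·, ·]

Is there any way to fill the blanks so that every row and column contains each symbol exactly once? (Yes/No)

No

Row 3, column 1: row 3 together with column 1 already contain {a, b, c, d, e, f, g} — every symbol — so nothing can go there. The grid has no valid completion.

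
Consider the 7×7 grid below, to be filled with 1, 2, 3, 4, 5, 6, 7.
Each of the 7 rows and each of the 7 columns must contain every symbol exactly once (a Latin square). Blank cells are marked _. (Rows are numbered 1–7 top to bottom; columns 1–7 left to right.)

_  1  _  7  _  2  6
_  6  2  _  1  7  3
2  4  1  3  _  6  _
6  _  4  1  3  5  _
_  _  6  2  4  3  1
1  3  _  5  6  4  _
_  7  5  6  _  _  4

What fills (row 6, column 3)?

Row 6 already has {1, 3, 4, 5, 6} and column 3 already has {1, 2, 4, 5, 6}, so row 6, column 3 must be 7.

7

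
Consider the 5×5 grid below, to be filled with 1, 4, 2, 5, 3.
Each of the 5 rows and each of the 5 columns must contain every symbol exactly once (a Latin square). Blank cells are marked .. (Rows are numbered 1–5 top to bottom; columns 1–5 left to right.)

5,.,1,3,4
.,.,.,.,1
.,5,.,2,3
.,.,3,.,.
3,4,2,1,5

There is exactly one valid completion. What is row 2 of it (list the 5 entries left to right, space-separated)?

2 3 5 4 1

Row 1, column 2: row 1 has {1, 4, 5, 3} and column 2 has {4, 5}, leaving only 2.
Row 2, column 2: row 2 has {1} and column 2 has {4, 2, 5}, leaving only 3.
Row 3, column 3: row 3 has {2, 5, 3} and column 3 has {1, 2, 3}, leaving only 4.
Row 2, column 3: row 2 has {1, 3} and column 3 has {1, 4, 2, 3}, leaving only 5.
Row 2, column 4: row 2 has {1, 5, 3} and column 4 has {1, 2, 3}, leaving only 4.
Row 2, column 1: row 2 has {1, 4, 5, 3} and column 1 has {5, 3}, leaving only 2.
So row 2 reads: 2 3 5 4 1.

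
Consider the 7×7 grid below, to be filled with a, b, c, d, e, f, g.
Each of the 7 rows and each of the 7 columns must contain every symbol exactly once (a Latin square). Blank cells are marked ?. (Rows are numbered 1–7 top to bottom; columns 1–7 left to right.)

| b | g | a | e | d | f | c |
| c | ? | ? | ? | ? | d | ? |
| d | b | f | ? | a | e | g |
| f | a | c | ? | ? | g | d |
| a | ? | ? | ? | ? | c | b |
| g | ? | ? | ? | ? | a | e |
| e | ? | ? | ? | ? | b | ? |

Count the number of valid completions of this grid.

9

Row 2, column 2: eliminating its row and column leaves {e, f}.
Row 2, column 3: eliminating its row and column leaves {b, e, g}.
Row 2, column 4: eliminating its row and column leaves {a, b, f, g}.
Row 2, column 5: eliminating its row and column leaves {b, e, f, g}.
Row 2, column 7: eliminating its row and column leaves {a, f}.
Row 3, column 4: eliminating its row and column leaves {c}.
Row 4, column 4: eliminating its row and column leaves {b}.
Row 4, column 5: eliminating its row and column leaves {b, e}.
Row 5, column 2: eliminating its row and column leaves {d, e, f}.
Row 5, column 3: eliminating its row and column leaves {d, e, g}.
Row 5, column 4: eliminating its row and column leaves {d, f, g}.
Row 5, column 5: eliminating its row and column leaves {e, f, g}.
Row 6, column 2: eliminating its row and column leaves {c, d, f}.
Row 6, column 3: eliminating its row and column leaves {b, d}.
Row 6, column 4: eliminating its row and column leaves {b, c, d, f}.
Row 6, column 5: eliminating its row and column leaves {b, c, f}.
Row 7, column 2: eliminating its row and column leaves {c, d, f}.
Row 7, column 3: eliminating its row and column leaves {d, g}.
Row 7, column 4: eliminating its row and column leaves {a, c, d, f, g}.
Row 7, column 5: eliminating its row and column leaves {c, f, g}.
Row 7, column 7: eliminating its row and column leaves {a, f}.
Enumerating the assignments across these blanks that avoid any row or column repeat gives 9 completions.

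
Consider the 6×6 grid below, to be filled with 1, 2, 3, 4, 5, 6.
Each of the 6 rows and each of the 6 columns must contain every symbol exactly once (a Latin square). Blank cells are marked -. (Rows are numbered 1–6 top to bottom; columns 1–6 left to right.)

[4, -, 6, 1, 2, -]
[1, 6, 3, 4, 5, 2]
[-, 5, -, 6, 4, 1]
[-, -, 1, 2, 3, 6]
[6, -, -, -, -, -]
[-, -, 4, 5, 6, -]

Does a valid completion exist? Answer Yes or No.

No row or column among the givens repeats a symbol, and propagating forced cells runs into no contradiction.
One valid completion exists (for instance, 4 3 6 1 2 5 / 1 6 3 4 5 2 / 3 5 2 6 4 1 / 5 4 1 2 3 6 / 6 2 5 3 1 4 / 2 1 4 5 6 3).

Yes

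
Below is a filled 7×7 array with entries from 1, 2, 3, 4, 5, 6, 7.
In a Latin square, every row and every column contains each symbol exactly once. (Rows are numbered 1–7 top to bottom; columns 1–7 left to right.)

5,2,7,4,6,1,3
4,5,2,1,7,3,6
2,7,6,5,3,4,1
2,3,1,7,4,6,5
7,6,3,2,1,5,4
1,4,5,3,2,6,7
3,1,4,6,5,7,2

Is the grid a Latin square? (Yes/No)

Every row is a permutation, but column 6 contains 6 twice (at rows 4 and 6).

No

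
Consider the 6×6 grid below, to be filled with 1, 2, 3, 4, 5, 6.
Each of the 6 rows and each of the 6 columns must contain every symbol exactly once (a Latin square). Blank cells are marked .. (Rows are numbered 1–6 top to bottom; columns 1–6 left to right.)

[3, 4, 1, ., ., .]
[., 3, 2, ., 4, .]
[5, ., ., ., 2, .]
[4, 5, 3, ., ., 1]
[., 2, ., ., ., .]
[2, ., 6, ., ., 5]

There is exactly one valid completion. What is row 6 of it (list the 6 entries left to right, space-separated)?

2 1 6 4 3 5

Row 6, column 2: row 6 has {2, 5, 6} and column 2 has {2, 3, 4, 5}, leaving only 1.
Row 6, column 5: row 6 has {1, 2, 5, 6} and column 5 has {2, 4}, leaving only 3.
Row 6, column 4: row 6 has {1, 2, 3, 5, 6} and column 4 has {}, leaving only 4.
So row 6 reads: 2 1 6 4 3 5.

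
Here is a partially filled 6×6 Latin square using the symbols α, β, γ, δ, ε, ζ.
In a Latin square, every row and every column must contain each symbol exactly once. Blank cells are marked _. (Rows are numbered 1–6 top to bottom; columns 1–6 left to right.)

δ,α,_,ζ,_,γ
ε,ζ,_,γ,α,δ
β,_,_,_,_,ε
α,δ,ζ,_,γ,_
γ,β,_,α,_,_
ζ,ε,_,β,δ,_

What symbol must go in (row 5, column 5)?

ε

Row 2, column 3: row 2 has {α, γ, δ, ε, ζ} and column 3 has {ζ}, leaving only β.
Row 1, column 3: row 1 has {α, γ, δ, ζ} and column 3 has {β, ζ}, leaving only ε.
Row 1, column 5: row 1 has {α, γ, δ, ε, ζ} and column 5 has {α, γ, δ}, leaving only β.
Row 3, column 2: row 3 has {β, ε} and column 2 has {α, β, δ, ε, ζ}, leaving only γ.
Row 3, column 4: row 3 has {β, γ, ε} and column 4 has {α, β, γ, ζ}, leaving only δ.
Row 3, column 3: row 3 has {β, γ, δ, ε} and column 3 has {β, ε, ζ}, leaving only α.
Row 3, column 5: row 3 has {α, β, γ, δ, ε} and column 5 has {α, β, γ, δ}, leaving only ζ.
Row 5 already has {α, β, γ} and column 5 already has {α, β, γ, δ, ζ}, so row 5, column 5 must be ε.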